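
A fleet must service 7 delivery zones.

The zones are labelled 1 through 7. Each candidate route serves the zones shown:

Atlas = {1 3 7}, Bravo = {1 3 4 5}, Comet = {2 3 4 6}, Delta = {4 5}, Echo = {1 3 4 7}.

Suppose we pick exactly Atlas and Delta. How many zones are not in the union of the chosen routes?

2

Union of Atlas, Delta = {1, 3, 4, 5, 7}.
Not covered: 2, 6 — 2 zones.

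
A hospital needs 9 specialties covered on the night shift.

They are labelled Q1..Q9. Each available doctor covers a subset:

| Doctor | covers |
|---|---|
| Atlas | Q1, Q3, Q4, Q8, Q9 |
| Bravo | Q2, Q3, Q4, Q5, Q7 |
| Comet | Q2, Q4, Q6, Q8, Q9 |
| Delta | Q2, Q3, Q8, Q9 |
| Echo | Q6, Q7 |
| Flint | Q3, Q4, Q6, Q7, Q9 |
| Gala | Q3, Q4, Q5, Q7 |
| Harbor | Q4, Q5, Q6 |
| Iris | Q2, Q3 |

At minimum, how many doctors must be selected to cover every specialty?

Take {Atlas, Bravo, Flint}. Their union is {Q1, Q2, Q3, Q4, Q5, Q6, Q7, Q8, Q9}, which is all 9 specialties.
Only Atlas contains Q1, so Atlas is forced; the remaining 4 specialties need at least 2 more doctors (each remaining doctor adds at most 3) — so at least 3 doctors are needed, and 3 is optimal.

3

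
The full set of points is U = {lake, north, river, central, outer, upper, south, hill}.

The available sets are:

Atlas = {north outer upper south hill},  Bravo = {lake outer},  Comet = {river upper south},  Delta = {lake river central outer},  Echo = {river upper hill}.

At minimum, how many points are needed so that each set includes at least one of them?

2

H = {river, outer} meets every set (each contains at least one member of H), and |H| = 2.
The sets Bravo, Echo are pairwise disjoint, so any hitting set needs a separate point for each — at least 2. Hence 2 is optimal.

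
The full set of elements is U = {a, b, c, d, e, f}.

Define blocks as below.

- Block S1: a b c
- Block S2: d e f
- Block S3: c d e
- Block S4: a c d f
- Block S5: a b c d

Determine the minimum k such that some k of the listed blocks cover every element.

S2 and S5 cover everything between them: the union {a, b, c, d, e, f} is all of U.
No single block has all 6 elements (the largest, S4, has 4), so 2 is optimal.

2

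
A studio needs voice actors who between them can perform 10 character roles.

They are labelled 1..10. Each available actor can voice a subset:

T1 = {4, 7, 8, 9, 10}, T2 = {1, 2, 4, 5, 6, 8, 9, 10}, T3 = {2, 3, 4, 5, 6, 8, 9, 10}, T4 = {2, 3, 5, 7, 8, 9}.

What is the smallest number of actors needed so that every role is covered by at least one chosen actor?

Take {T2, T4}. Their union is {1, 2, 3, 4, 5, 6, 7, 8, 9, 10}, which is all 10 roles.
No single actor has all 10 roles (the largest, T2, has 8), so 2 is optimal.

2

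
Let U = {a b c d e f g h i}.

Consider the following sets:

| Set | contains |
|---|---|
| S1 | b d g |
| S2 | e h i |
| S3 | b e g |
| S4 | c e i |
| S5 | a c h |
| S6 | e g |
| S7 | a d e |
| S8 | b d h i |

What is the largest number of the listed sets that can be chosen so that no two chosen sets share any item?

S5, S6 are pairwise disjoint (S5={a,c,h}; S6={e,g}).
Every remaining set overlaps one of these, and no 3 of the listed sets are pairwise disjoint, so 2 is the maximum.

2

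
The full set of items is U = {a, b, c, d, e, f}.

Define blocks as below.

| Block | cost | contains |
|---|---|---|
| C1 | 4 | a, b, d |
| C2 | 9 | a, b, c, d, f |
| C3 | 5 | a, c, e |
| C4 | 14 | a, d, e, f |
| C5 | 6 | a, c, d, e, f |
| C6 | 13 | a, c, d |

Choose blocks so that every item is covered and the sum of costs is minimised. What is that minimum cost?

C1, C5 together cover every item (C1 ∪ C5 = {a, b, c, d, e, f}); total cost 4 + 6 = 10.
No covering selection has total cost below 10.

10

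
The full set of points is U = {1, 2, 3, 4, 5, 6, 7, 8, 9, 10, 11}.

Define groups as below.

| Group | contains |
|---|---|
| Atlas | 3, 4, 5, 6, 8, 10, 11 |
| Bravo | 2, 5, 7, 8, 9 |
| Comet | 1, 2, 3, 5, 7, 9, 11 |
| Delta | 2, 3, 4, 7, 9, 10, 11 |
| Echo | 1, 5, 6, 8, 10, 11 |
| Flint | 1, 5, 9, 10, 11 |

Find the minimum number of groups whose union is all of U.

Delta and Echo cover everything between them: the union {1, 2, 3, 4, 5, 6, 7, 8, 9, 10, 11} is all of U.
No single group has all 11 points (the largest, Atlas, has 7), so 2 is optimal.

2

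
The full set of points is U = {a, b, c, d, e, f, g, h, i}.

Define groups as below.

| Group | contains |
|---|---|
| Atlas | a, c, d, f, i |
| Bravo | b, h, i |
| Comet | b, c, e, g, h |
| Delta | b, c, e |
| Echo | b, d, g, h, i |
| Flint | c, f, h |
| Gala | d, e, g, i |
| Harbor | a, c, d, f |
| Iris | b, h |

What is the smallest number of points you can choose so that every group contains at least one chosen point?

The 3 points {b, c, g} hit every group.
No choice of 2 points meets every group, so 3 is the minimum.

3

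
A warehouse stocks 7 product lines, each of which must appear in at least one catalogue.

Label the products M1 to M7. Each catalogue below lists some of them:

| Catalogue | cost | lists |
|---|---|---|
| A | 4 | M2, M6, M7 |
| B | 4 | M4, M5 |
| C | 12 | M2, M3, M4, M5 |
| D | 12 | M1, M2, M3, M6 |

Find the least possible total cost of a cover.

20

A, B, D together cover every product (A ∪ B ∪ D = {M1, M2, M3, M4, M5, M6, M7}); total cost 4 + 4 + 12 = 20.
No covering selection has total cost below 20.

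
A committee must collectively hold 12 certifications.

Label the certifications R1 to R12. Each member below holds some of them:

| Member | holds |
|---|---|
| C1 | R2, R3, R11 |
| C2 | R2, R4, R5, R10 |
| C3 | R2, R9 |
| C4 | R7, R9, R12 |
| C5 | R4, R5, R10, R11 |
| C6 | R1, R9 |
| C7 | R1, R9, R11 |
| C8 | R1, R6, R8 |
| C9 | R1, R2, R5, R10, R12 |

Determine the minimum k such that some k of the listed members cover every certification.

C1 and C2 and C4 and C8 together: C1 ∪ C2 ∪ C4 ∪ C8 = {R1, R2, R3, R4, R5, R6, R7, R8, R9, R10, R11, R12} — every certification is covered.
Only C1 contains R3, so C1 is forced; the remaining 9 certifications need at least 3 more members (each remaining member adds at most 4) — so at least 4 members are needed, and 4 is optimal.

4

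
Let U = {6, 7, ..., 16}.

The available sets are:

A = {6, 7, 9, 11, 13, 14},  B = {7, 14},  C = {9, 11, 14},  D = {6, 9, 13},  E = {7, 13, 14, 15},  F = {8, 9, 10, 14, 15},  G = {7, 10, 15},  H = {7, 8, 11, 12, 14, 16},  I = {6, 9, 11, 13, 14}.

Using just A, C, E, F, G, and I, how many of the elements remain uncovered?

2

Union of A, C, E, F, G, I = {6, 7, 8, 9, 10, 11, 13, 14, 15}.
Not covered: 12, 16 — 2 elements.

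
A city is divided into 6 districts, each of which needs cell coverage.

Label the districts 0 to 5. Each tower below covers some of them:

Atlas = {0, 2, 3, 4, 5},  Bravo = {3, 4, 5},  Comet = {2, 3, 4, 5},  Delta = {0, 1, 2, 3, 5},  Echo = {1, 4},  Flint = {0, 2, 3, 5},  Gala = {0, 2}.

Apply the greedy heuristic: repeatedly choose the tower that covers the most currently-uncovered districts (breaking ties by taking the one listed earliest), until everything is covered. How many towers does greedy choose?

2

Greedy: pick Atlas (covers 5 new) → pick Delta (covers 1 new). Total picks: 2.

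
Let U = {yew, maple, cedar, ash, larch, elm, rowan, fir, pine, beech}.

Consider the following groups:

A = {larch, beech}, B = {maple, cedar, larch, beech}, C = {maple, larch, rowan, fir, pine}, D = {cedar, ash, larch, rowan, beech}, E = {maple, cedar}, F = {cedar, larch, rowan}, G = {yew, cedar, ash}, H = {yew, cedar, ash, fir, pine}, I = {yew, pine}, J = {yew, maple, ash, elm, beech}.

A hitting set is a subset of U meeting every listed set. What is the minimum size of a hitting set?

3

T = {yew, cedar, larch} meets every group (each contains at least one member of T), and |T| = 3.
The groups A, E, I are pairwise disjoint, so any hitting set needs a separate element for each — at least 3. Hence 3 is optimal.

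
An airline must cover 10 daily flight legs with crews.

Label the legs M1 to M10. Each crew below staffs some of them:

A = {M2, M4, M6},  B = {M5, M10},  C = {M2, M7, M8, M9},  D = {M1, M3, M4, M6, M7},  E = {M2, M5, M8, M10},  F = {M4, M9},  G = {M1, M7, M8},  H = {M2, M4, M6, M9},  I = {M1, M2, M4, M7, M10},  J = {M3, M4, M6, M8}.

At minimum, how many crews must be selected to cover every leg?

C and D and E together: C ∪ D ∪ E = {M1, M2, M3, M4, M5, M6, M7, M8, M9, M10} — every leg is covered.
No 2 of the 10 crews cover everything (all 45 combinations miss at least one leg), so 3 is optimal.

3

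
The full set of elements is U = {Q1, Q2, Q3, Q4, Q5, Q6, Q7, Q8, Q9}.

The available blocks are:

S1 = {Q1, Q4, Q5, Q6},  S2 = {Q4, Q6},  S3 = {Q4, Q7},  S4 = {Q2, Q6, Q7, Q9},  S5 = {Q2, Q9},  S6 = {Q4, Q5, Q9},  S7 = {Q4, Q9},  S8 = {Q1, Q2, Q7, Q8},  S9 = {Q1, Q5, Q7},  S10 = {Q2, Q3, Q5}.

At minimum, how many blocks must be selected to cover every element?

S1 and S7 and S8 and S10 together: S1 ∪ S7 ∪ S8 ∪ S10 = {Q1, Q2, Q3, Q4, Q5, Q6, Q7, Q8, Q9} — every element is covered.
No 3 of the 10 blocks cover everything (all 120 combinations miss at least one element), so 4 is optimal.

4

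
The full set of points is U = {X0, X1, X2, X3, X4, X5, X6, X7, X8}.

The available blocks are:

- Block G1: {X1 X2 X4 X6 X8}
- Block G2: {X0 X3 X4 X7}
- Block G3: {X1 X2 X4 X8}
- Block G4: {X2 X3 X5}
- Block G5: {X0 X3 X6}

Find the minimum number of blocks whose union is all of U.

3

G1 and G2 and G4 together: G1 ∪ G2 ∪ G4 = {X0, X1, X2, X3, X4, X5, X6, X7, X8} — every point is covered.
Only G4 contains X5, so G4 is forced; the remaining 6 points need at least 2 more blocks (each remaining block adds at most 4) — so at least 3 blocks are needed, and 3 is optimal.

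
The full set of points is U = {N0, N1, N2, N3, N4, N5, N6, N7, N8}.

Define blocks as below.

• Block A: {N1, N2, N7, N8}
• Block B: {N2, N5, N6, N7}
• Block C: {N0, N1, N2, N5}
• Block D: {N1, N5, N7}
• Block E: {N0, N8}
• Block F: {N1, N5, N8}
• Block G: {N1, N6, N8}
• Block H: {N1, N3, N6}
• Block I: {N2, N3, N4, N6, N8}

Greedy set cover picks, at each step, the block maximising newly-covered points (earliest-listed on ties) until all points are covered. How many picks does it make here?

Greedy: pick I (covers 5 new) → pick C (covers 3 new) → pick A (covers 1 new). Total picks: 3.

3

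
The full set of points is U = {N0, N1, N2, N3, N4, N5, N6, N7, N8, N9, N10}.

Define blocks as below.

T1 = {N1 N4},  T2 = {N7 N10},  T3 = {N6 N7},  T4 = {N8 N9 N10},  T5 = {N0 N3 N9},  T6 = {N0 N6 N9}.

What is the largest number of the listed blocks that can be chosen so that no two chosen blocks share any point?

T1, T3, T4 are pairwise disjoint (T1={N1,N4}; T3={N6,N7}; T4={N8,N9,N10}).
Every remaining block overlaps one of these, and no 4 of the listed blocks are pairwise disjoint, so 3 is the maximum.

3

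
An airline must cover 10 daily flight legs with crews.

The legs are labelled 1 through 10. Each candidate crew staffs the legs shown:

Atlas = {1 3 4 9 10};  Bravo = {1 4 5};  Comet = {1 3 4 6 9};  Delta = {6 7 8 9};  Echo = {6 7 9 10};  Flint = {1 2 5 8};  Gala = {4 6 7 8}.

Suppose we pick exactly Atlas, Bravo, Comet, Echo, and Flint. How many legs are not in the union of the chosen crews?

Union of Atlas, Bravo, Comet, Echo, Flint = {1, 2, 3, 4, 5, 6, 7, 8, 9, 10} — that's every leg, so 0 are uncovered.

0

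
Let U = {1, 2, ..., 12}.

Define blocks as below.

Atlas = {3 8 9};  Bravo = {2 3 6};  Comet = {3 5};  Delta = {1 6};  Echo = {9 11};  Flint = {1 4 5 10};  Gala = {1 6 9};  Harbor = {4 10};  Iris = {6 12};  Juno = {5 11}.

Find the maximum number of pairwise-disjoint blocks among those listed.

4

Comet, Delta, Echo, Harbor are pairwise disjoint (Comet={3,5}; Delta={1,6}; Echo={9,11}; Harbor={4,10}).
Every remaining block overlaps one of these, and no 5 of the listed blocks are pairwise disjoint, so 4 is the maximum.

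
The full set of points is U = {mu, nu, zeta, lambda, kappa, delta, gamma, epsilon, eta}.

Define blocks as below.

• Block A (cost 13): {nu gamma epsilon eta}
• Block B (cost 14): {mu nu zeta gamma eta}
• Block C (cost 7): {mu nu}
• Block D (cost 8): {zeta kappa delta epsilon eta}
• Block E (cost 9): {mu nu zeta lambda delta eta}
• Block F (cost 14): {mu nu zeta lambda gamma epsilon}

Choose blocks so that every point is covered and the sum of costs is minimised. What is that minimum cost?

22

D, F together cover every point (D ∪ F = {mu, nu, zeta, lambda, kappa, delta, gamma, epsilon, eta}); total cost 8 + 14 = 22.
The greedy pick E, D, A costs 30; no covering selection beats 22.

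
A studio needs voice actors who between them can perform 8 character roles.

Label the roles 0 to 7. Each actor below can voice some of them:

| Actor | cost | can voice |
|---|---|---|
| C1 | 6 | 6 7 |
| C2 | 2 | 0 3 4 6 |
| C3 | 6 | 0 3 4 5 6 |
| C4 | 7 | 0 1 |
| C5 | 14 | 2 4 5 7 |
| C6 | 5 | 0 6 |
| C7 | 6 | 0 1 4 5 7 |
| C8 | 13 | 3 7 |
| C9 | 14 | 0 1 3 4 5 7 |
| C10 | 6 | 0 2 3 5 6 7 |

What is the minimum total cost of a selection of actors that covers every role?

C7, C10 together cover every role (C7 ∪ C10 = {0, 1, 2, 3, 4, 5, 6, 7}); total cost 6 + 6 = 12.
The greedy pick C2, C7, C10 costs 14; no covering selection beats 12.

12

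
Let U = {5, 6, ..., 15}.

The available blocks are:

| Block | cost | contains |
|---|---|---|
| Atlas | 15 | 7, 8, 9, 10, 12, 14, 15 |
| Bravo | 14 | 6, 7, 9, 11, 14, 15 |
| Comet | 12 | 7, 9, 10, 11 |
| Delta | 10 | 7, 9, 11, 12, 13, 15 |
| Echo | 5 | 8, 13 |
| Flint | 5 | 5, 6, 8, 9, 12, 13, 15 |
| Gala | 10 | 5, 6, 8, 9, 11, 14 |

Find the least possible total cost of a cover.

Comet, Flint, Gala together cover every point (Comet ∪ Flint ∪ Gala = {5, 6, 7, 8, 9, 10, 11, 12, 13, 14, 15}); total cost 12 + 5 + 10 = 27.
No covering selection has total cost below 27.

27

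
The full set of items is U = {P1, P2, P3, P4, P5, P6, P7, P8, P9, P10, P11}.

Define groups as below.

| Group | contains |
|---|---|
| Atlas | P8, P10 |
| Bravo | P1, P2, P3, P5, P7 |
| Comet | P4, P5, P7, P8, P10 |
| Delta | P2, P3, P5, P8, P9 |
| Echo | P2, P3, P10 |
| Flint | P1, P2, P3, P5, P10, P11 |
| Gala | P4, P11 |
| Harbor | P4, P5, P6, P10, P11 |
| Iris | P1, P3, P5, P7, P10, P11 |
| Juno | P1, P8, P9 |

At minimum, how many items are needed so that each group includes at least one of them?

Take H = {P3, P4, P8}. Each listed group contains at least one of these, so H is a hitting set of size 3.
The groups Echo, Gala, Juno are pairwise disjoint, so any hitting set needs a separate item for each — at least 3. Hence 3 is optimal.

3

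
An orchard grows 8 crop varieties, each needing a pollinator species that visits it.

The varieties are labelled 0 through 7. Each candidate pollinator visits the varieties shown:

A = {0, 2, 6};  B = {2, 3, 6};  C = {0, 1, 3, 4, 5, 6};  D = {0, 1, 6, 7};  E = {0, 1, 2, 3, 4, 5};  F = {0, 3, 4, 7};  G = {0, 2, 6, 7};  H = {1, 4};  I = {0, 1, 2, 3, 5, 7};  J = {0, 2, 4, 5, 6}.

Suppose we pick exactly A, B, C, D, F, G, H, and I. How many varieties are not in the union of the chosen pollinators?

0

Union of A, B, C, D, F, G, H, I = {0, 1, 2, 3, 4, 5, 6, 7} — that's every variety, so 0 are uncovered.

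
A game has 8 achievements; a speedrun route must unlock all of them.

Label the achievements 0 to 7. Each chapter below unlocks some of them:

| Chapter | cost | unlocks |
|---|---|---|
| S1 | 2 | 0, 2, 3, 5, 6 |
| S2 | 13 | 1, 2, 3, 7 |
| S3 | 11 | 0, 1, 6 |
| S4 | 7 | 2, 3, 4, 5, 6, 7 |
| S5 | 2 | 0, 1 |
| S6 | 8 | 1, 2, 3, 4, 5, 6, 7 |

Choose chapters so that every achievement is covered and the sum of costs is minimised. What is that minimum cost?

9

S4, S5 together cover every achievement (S4 ∪ S5 = {0, 1, 2, 3, 4, 5, 6, 7}); total cost 7 + 2 = 9.
The greedy pick S1, S5, S4 costs 11; no covering selection beats 9.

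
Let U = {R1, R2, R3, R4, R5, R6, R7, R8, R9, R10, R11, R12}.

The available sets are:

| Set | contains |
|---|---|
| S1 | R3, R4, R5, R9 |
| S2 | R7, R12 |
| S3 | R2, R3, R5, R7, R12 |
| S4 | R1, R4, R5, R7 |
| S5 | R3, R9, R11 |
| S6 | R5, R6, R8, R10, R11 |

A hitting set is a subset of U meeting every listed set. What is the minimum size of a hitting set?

H = {R5, R7, R11} meets every set (each contains at least one member of H), and |H| = 3.
No choice of 2 items meets every set, so 3 is the minimum.

3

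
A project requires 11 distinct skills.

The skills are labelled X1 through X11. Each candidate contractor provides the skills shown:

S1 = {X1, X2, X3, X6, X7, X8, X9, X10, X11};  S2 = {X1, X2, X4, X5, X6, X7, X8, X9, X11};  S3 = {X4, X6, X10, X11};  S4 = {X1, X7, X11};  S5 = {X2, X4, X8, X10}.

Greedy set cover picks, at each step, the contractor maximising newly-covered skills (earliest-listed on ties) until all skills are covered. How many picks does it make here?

Greedy: pick S1 (covers 9 new) → pick S2 (covers 2 new). Total picks: 2.

2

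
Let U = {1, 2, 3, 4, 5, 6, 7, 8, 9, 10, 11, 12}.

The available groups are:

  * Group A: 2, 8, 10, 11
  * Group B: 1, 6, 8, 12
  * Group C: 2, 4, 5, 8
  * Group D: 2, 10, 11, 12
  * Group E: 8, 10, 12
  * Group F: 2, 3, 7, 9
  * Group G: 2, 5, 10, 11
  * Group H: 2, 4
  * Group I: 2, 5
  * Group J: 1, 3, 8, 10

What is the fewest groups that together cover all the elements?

B, F, G, and H cover everything between them: the union {1, 2, 3, 4, 5, 6, 7, 8, 9, 10, 11, 12} is all of U.
No 3 of the 10 groups cover everything (all 120 combinations miss at least one element), so 4 is optimal.

4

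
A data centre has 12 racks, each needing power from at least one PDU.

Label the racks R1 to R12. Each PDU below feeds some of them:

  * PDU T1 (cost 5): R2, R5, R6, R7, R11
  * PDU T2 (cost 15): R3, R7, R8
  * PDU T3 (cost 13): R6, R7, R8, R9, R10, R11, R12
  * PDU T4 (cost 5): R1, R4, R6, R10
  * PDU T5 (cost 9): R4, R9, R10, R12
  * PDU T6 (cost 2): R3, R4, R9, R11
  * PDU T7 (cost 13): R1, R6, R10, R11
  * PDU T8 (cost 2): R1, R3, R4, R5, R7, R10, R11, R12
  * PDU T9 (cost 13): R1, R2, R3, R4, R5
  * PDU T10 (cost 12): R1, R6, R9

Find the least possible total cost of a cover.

20

T1, T3, T8 together cover every rack (T1 ∪ T3 ∪ T8 = {R1, R2, R3, R4, R5, R6, R7, R8, R9, R10, R11, R12}); total cost 5 + 13 + 2 = 20.
The greedy pick T8, T6, T1, T3 costs 22; no covering selection beats 20.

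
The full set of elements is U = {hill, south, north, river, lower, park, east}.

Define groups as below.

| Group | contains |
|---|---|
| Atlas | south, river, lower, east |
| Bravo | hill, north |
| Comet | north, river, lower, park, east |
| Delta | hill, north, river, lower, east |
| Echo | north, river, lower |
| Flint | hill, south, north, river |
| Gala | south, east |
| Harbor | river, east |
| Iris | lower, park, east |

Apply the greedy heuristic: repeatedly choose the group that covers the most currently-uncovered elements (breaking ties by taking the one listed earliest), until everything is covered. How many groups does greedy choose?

Greedy: pick Comet (covers 5 new) → pick Flint (covers 2 new). Total picks: 2.

2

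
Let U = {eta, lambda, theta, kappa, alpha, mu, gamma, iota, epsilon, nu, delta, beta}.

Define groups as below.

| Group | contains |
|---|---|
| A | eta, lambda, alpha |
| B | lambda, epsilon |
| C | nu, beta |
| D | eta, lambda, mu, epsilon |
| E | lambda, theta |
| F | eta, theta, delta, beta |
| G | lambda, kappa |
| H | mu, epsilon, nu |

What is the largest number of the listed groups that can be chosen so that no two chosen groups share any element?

3

F, G, H are pairwise disjoint (F={eta,theta,delta,beta}; G={lambda,kappa}; H={mu,epsilon,nu}).
Every remaining group overlaps one of these, and no 4 of the listed groups are pairwise disjoint, so 3 is the maximum.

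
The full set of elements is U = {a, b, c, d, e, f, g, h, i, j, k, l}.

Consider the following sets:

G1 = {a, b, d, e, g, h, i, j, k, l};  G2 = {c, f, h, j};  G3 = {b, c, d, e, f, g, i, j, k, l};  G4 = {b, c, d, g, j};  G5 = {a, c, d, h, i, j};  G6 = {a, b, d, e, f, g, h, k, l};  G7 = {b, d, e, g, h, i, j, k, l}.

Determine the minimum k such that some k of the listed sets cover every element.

Take {G3, G5}. Their union is {a, b, c, d, e, f, g, h, i, j, k, l}, which is all 12 elements.
No single set has all 12 elements (the largest, G1, has 10), so 2 is optimal.

2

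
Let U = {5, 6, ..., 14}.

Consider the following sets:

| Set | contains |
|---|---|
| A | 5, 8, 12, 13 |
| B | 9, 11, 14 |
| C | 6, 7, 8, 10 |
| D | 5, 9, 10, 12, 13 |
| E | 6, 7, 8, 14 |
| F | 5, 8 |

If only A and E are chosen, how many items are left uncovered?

Union of A, E = {5, 6, 7, 8, 12, 13, 14}.
Not covered: 9, 10, 11 — 3 items.

3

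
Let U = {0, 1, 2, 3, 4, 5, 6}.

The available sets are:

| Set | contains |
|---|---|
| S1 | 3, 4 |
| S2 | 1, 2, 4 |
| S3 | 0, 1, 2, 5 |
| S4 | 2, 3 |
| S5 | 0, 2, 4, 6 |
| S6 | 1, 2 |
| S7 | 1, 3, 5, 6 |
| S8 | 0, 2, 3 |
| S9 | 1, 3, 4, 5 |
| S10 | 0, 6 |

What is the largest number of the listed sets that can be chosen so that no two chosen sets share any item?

S1, S6, S10 are pairwise disjoint (S1={3,4}; S6={1,2}; S10={0,6}).
Every remaining set overlaps one of these, and no 4 of the listed sets are pairwise disjoint, so 3 is the maximum.

3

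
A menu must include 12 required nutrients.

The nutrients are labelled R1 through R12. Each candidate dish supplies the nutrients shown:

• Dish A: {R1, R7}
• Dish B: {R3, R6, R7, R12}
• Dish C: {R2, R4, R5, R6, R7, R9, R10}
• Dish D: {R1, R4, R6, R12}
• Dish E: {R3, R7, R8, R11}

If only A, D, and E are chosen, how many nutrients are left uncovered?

Union of A, D, E = {R1, R3, R4, R6, R7, R8, R11, R12}.
Not covered: R2, R5, R9, R10 — 4 nutrients.

4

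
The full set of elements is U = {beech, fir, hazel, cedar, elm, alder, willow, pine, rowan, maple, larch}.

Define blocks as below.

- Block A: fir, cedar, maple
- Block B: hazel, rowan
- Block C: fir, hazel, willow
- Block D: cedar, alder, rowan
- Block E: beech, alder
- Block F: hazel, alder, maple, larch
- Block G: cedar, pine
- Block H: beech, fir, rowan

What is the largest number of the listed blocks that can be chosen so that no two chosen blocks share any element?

3

A, B, E are pairwise disjoint (A={fir,cedar,maple}; B={hazel,rowan}; E={beech,alder}).
Every remaining block overlaps one of these, and no 4 of the listed blocks are pairwise disjoint, so 3 is the maximum.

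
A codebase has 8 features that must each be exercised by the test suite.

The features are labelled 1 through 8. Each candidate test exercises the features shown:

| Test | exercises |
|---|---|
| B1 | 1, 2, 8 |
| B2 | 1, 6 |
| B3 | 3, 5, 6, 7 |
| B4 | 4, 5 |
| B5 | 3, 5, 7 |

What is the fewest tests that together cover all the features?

Take {B1, B3, B4}. Their union is {1, 2, 3, 4, 5, 6, 7, 8}, which is all 8 features.
Only B1 contains 2, so B1 is forced; the remaining 5 features need at least 2 more tests (each remaining test adds at most 4) — so at least 3 tests are needed, and 3 is optimal.

3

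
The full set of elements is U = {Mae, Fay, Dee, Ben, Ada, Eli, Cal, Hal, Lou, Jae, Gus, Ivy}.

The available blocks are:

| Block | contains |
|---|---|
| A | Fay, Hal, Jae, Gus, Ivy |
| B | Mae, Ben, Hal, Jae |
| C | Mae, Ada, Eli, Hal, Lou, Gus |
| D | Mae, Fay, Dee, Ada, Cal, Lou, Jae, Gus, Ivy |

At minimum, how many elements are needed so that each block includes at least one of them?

2

The 2 elements {Mae, Fay} hit every block.
No single element lies in every block, so at least 2 are needed and 2 is optimal.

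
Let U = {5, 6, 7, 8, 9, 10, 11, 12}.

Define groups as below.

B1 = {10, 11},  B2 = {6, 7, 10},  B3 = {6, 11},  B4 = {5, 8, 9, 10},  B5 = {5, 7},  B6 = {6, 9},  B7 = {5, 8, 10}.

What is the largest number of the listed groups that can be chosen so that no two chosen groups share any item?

B1, B5, B6 are pairwise disjoint (B1={10,11}; B5={5,7}; B6={6,9}).
Every remaining group overlaps one of these, and no 4 of the listed groups are pairwise disjoint, so 3 is the maximum.

3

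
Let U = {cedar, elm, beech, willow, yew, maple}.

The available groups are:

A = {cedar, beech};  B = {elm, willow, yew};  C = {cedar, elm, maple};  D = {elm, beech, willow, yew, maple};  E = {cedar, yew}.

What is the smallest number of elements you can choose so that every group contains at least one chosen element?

2

The 2 elements {cedar, yew} hit every group.
The groups A, B are pairwise disjoint, so any hitting set needs a separate element for each — at least 2. Hence 2 is optimal.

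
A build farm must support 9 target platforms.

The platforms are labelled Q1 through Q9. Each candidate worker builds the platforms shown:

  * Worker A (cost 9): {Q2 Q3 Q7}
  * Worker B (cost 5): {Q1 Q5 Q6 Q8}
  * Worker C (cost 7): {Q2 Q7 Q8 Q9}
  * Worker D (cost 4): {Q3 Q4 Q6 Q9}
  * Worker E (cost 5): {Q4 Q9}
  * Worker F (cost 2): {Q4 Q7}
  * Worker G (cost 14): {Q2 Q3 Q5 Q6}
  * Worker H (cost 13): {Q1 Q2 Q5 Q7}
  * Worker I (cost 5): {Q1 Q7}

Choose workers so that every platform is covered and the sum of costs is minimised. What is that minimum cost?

B, C, D together cover every platform (B ∪ C ∪ D = {Q1, Q2, Q3, Q4, Q5, Q6, Q7, Q8, Q9}); total cost 5 + 7 + 4 = 16.
The greedy pick D, B, F, C costs 18; no covering selection beats 16.

16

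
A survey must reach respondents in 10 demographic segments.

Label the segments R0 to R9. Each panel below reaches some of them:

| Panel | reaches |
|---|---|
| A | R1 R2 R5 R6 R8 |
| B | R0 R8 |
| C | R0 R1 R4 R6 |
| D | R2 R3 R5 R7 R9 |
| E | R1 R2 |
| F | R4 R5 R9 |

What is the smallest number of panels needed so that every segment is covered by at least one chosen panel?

3

Take {B, C, D}. Their union is {R0, R1, R2, R3, R4, R5, R6, R7, R8, R9}, which is all 10 segments.
Only D contains R3, so D is forced; the remaining 5 segments need at least 2 more panels (each remaining panel adds at most 4) — so at least 3 panels are needed, and 3 is optimal.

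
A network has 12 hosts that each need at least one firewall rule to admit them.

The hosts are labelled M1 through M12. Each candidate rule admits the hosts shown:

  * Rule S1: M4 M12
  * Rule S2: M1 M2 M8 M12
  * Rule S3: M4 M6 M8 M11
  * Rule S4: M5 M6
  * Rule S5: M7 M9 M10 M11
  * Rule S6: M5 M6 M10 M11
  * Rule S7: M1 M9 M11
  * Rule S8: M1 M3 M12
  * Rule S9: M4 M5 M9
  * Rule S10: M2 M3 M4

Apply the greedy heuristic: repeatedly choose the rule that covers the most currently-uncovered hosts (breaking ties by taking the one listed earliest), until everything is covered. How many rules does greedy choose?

Greedy: pick S2 (covers 4 new) → pick S5 (covers 4 new) → pick S3 (covers 2 new) → pick S4 (covers 1 new) → pick S8 (covers 1 new). Total picks: 5.
(The true minimum cover uses only 4 rules, so greedy is not optimal here.)

5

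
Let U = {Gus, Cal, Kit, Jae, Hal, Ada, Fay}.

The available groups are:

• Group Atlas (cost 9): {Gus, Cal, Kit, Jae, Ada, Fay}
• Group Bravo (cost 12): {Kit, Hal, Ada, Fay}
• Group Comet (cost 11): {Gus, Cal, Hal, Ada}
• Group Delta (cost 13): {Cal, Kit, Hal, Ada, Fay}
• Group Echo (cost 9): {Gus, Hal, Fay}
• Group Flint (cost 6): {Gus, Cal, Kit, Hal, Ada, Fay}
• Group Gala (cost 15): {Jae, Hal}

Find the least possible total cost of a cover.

Atlas, Flint together cover every item (Atlas ∪ Flint = {Gus, Cal, Kit, Jae, Hal, Ada, Fay}); total cost 9 + 6 = 15.
No covering selection has total cost below 15.

15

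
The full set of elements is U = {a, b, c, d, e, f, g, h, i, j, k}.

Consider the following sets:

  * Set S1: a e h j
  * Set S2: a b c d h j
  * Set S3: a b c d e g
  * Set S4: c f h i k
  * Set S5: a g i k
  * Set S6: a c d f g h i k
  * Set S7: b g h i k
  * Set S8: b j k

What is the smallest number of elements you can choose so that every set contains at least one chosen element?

2

T = {a, k} meets every set (each contains at least one member of T), and |T| = 2.
No single element lies in every set, so at least 2 are needed and 2 is optimal.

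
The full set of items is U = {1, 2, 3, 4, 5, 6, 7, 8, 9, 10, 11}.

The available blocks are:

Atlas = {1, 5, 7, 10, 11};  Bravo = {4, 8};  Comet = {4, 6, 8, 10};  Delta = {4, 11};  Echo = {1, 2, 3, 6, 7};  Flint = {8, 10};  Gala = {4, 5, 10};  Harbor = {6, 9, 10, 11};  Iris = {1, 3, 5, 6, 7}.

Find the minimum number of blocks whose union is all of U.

Bravo and Echo and Harbor and Iris together: Bravo ∪ Echo ∪ Harbor ∪ Iris = {1, 2, 3, 4, 5, 6, 7, 8, 9, 10, 11} — every item is covered.
No 3 of the 9 blocks cover everything (all 84 combinations miss at least one item), so 4 is optimal.

4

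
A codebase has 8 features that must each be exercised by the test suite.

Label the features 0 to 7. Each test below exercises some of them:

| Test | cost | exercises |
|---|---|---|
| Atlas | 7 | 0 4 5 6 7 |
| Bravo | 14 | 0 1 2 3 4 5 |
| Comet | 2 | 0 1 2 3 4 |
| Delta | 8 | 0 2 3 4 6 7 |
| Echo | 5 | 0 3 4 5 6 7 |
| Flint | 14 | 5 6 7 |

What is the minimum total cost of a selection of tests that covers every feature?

Comet, Echo together cover every feature (Comet ∪ Echo = {0, 1, 2, 3, 4, 5, 6, 7}); total cost 2 + 5 = 7.
No covering selection has total cost below 7.

7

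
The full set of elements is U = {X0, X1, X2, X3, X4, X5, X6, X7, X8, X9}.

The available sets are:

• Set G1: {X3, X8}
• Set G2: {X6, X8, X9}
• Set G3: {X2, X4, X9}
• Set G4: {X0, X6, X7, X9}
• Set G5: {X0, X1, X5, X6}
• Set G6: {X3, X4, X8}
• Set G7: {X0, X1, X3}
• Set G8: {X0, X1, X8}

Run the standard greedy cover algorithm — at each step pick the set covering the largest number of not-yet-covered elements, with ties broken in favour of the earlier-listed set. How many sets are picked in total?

Greedy: pick G4 (covers 4 new) → pick G6 (covers 3 new) → pick G5 (covers 2 new) → pick G3 (covers 1 new). Total picks: 4.

4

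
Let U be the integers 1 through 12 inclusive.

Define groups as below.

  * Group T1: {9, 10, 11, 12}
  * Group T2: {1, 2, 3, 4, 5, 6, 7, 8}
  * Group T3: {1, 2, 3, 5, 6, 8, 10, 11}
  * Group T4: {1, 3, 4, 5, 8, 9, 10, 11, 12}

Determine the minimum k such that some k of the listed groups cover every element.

T1 and T2 together: T1 ∪ T2 = {1, 2, 3, 4, 5, 6, 7, 8, 9, 10, 11, 12} — every element is covered.
No single group has all 12 elements (the largest, T4, has 9), so 2 is optimal.

2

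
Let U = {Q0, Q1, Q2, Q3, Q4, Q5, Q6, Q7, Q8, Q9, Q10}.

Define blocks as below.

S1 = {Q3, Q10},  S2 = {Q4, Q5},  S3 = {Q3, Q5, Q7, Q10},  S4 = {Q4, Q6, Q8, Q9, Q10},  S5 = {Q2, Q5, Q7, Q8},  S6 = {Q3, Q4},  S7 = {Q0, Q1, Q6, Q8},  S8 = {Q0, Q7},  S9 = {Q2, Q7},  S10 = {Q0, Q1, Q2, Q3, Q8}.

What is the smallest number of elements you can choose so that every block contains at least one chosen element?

H = {Q1, Q4, Q7, Q10} meets every block (each contains at least one member of H), and |H| = 4.
The blocks S1, S2, S7, S9 are pairwise disjoint, so any hitting set needs a separate element for each — at least 4. Hence 4 is optimal.

4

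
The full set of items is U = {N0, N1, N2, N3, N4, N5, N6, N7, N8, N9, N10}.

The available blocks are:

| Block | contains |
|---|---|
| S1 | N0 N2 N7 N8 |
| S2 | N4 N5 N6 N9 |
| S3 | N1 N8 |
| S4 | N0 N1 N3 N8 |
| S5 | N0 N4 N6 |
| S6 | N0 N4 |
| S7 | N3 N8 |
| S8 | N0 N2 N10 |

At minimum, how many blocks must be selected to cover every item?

S1, S2, S4, and S8 cover everything between them: the union {N0, N1, N2, N3, N4, N5, N6, N7, N8, N9, N10} is all of U.
No 3 of the 8 blocks cover everything (all 56 combinations miss at least one item), so 4 is optimal.

4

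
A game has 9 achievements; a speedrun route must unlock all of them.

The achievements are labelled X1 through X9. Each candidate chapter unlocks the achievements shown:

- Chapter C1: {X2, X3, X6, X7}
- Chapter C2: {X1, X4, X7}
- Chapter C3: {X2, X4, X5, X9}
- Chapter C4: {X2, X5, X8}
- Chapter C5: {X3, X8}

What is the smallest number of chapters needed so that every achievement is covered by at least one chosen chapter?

C1 and C2 and C3 and C5 together: C1 ∪ C2 ∪ C3 ∪ C5 = {X1, X2, X3, X4, X5, X6, X7, X8, X9} — every achievement is covered.
No 3 of the 5 chapters cover everything (all 10 combinations miss at least one achievement), so 4 is optimal.

4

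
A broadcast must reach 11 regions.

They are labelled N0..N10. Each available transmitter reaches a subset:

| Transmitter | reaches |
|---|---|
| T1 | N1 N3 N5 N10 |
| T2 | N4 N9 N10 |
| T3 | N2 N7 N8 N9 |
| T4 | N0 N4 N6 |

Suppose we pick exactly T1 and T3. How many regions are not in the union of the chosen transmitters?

3

Union of T1, T3 = {N1, N2, N3, N5, N7, N8, N9, N10}.
Not covered: N0, N4, N6 — 3 regions.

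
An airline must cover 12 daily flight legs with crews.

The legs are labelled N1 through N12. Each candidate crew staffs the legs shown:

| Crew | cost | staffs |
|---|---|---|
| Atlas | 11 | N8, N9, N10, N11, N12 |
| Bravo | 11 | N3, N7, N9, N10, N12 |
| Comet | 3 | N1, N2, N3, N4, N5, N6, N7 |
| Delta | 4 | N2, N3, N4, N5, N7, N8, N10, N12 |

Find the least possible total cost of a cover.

14

Atlas, Comet together cover every leg (Atlas ∪ Comet = {N1, N2, N3, N4, N5, N6, N7, N8, N9, N10, N11, N12}); total cost 11 + 3 = 14.
The greedy pick Comet, Delta, Atlas costs 18; no covering selection beats 14.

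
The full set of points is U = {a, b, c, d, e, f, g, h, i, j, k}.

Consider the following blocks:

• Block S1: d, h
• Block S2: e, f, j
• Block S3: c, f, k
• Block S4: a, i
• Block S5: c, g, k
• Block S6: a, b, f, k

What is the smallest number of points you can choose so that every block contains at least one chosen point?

4

The 4 points {a, f, g, h} hit every block.
The blocks S1, S2, S4, S5 are pairwise disjoint, so any hitting set needs a separate point for each — at least 4. Hence 4 is optimal.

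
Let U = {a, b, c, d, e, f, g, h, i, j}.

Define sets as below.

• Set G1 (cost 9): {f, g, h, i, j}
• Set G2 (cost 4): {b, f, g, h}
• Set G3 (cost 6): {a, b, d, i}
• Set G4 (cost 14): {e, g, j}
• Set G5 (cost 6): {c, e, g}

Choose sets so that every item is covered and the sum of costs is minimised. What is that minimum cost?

21

G1, G3, G5 together cover every item (G1 ∪ G3 ∪ G5 = {a, b, c, d, e, f, g, h, i, j}); total cost 9 + 6 + 6 = 21.
The greedy pick G2, G3, G5, G1 costs 25; no covering selection beats 21.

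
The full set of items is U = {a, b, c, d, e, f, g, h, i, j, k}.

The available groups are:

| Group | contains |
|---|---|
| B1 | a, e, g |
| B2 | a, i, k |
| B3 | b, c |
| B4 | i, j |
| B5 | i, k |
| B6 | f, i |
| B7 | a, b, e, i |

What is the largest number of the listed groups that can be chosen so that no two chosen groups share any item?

B1, B3, B5 are pairwise disjoint (B1={a,e,g}; B3={b,c}; B5={i,k}).
Every remaining group overlaps one of these, and no 4 of the listed groups are pairwise disjoint, so 3 is the maximum.

3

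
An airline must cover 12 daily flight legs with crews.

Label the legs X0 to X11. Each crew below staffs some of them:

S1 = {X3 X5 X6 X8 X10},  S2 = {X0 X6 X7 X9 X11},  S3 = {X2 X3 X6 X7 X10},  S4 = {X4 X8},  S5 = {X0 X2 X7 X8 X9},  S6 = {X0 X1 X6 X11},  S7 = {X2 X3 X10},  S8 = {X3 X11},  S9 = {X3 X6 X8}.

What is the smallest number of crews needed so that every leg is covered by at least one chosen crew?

S1 and S4 and S5 and S6 together: S1 ∪ S4 ∪ S5 ∪ S6 = {X0, X1, X2, X3, X4, X5, X6, X7, X8, X9, X10, X11} — every leg is covered.
No 3 of the 9 crews cover everything (all 84 combinations miss at least one leg), so 4 is optimal.

4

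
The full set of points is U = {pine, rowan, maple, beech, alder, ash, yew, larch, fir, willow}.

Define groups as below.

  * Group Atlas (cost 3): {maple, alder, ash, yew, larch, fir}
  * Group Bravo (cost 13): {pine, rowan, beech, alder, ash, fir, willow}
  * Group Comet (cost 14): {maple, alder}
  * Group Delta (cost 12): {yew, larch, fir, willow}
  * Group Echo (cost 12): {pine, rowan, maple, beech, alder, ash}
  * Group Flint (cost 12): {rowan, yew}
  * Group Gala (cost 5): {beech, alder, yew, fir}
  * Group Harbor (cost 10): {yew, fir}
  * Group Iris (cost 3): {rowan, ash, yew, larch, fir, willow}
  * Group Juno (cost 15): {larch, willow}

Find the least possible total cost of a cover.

15

Echo, Iris together cover every point (Echo ∪ Iris = {pine, rowan, maple, beech, alder, ash, yew, larch, fir, willow}); total cost 12 + 3 = 15.
The greedy pick Atlas, Iris, Gala, Echo costs 23; no covering selection beats 15.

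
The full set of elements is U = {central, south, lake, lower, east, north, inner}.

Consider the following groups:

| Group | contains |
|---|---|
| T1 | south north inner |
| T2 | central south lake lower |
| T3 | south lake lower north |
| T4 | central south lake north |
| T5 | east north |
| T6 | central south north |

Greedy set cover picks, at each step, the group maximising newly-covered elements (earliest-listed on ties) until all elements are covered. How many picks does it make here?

Greedy: pick T2 (covers 4 new) → pick T1 (covers 2 new) → pick T5 (covers 1 new). Total picks: 3.

3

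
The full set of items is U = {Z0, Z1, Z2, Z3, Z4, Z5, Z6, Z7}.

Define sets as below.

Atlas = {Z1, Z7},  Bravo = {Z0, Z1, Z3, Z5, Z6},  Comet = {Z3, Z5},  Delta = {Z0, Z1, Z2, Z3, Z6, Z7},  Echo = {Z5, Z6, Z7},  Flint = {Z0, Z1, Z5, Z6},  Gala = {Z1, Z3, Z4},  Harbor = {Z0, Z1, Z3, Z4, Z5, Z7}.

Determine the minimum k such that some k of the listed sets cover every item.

2

Delta and Harbor cover everything between them: the union {Z0, Z1, Z2, Z3, Z4, Z5, Z6, Z7} is all of U.
No single set has all 8 items (the largest, Delta, has 6), so 2 is optimal.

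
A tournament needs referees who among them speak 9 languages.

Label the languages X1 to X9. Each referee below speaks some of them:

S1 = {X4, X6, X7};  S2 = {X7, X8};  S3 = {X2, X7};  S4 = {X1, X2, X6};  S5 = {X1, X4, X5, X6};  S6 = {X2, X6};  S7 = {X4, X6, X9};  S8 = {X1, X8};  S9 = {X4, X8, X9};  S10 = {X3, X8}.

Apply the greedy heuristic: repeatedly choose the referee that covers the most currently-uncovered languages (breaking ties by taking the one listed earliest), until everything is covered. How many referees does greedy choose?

Greedy: pick S5 (covers 4 new) → pick S2 (covers 2 new) → pick S3 (covers 1 new) → pick S7 (covers 1 new) → pick S10 (covers 1 new). Total picks: 5.
(The true minimum cover uses only 4 referees, so greedy is not optimal here.)

5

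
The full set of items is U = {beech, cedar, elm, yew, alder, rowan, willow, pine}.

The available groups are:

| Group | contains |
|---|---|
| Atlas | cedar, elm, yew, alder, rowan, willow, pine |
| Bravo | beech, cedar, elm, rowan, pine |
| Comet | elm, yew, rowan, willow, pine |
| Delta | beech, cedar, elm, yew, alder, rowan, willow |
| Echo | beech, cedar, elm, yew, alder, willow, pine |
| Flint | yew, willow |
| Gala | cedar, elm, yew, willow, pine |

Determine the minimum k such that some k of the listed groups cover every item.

Delta and Gala cover everything between them: the union {beech, cedar, elm, yew, alder, rowan, willow, pine} is all of U.
No single group has all 8 items (the largest, Atlas, has 7), so 2 is optimal.

2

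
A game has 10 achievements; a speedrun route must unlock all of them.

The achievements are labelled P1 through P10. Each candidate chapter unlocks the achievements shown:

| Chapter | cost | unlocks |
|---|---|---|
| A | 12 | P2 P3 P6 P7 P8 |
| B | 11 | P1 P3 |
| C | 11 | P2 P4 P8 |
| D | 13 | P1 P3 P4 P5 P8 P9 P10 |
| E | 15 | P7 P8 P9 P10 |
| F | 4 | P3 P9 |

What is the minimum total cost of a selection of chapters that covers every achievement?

A, D together cover every achievement (A ∪ D = {P1, P2, P3, P4, P5, P6, P7, P8, P9, P10}); total cost 12 + 13 = 25.
No covering selection has total cost below 25.

25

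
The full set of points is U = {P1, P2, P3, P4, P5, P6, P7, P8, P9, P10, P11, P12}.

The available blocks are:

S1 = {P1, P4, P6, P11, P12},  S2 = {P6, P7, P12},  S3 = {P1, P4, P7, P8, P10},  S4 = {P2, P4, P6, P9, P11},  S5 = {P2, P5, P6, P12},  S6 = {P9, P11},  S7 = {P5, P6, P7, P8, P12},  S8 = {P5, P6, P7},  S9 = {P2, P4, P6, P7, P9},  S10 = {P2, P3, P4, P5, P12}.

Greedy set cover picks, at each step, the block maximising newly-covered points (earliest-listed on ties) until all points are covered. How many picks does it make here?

Greedy: pick S1 (covers 5 new) → pick S3 (covers 3 new) → pick S10 (covers 3 new) → pick S4 (covers 1 new). Total picks: 4.
(The true minimum cover uses only 3 blocks, so greedy is not optimal here.)

4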